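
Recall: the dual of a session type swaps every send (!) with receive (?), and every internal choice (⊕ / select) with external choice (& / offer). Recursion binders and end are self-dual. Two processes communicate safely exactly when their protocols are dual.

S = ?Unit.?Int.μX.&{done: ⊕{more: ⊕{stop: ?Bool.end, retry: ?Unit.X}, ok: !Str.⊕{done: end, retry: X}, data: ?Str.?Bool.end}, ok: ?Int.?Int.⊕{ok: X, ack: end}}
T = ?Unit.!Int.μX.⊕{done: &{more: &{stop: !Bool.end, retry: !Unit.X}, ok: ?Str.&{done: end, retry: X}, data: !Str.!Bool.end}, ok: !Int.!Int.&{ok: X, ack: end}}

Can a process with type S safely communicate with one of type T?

?Unit | ?Unit  ✗ same direction on both sides — not dual

NO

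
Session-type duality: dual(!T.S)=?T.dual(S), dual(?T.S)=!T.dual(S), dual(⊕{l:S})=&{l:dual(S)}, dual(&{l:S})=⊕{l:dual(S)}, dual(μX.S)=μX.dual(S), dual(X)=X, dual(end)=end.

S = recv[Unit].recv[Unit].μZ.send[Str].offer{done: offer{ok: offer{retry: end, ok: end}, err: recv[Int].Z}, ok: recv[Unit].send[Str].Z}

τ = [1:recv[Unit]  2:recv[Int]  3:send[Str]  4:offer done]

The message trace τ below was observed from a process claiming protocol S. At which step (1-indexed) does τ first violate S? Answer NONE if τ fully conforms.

2

[1] recv[Unit]  ✓  cont: recv[Unit].μZ.…
[2] got recv[Int], protocol expects recv[Unit]  ✗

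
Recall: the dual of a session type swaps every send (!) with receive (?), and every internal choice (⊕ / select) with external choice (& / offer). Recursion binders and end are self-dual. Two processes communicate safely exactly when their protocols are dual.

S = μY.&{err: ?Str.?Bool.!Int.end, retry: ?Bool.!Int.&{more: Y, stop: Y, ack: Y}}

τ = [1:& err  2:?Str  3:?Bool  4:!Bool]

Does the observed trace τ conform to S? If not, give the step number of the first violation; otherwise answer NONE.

4

@1 & err  ✓  cont: ?Str.?Bool.!Int.end
@2 ?Str  ✓  cont: ?Bool.!Int.end
@3 ?Bool  ✓  cont: !Int.end
@4 got !Bool, protocol expects !Int  ✗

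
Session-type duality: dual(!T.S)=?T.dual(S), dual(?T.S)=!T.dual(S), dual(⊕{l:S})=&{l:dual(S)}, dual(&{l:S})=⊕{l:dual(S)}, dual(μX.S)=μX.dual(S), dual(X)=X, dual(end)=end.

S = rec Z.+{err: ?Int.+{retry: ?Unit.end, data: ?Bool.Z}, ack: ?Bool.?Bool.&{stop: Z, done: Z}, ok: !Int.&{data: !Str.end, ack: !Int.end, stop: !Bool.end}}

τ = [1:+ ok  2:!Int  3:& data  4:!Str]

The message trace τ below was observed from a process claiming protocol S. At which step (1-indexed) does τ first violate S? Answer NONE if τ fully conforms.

NONE

[1] + ok  match  now at !Int.&{data: !Str.end, ack: !Int.end, stop: !Bool.end}
[2] !Int  match  now at &{data: !Str.end, ack: !Int.end, stop: !Bool.end}
[3] & data  match  now at !Str.end
[4] !Str  match  now at end
all 4 steps conform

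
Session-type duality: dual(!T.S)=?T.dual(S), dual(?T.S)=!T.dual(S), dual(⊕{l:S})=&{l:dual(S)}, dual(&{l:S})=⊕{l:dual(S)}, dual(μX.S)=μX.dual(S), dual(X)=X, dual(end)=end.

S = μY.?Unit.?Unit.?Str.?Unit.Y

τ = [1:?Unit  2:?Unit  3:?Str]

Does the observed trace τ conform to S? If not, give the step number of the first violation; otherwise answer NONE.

NONE

step 1: ?Unit  match  residual = ?Unit.?Str.?Unit.μY.…
step 2: ?Unit  match  residual = ?Str.?Unit.μY.…
step 3: ?Str  match  residual = ?Unit.μY.…
τ conforms to S (length 3)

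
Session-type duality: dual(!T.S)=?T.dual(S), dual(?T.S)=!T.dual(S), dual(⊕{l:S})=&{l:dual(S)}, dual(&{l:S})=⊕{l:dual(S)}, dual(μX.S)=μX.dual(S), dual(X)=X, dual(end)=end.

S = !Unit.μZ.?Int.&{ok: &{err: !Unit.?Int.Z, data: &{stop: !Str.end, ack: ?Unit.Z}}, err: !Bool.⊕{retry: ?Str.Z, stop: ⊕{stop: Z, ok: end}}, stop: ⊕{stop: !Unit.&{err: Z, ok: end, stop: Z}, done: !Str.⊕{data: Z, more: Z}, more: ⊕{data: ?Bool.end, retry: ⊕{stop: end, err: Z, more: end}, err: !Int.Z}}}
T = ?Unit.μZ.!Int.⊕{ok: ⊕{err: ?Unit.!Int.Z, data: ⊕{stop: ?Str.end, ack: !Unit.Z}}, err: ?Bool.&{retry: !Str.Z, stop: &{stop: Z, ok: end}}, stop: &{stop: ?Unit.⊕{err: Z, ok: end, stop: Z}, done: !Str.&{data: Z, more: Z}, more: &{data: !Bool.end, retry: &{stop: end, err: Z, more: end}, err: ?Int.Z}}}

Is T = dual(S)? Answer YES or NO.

!Unit ‖ ?Unit  match
  μZ ‖ μZ  match (rec unchanged)
    ?Int ‖ !Int  match
      &{ok,err,stop} ‖ ⊕{ok,err,stop}  match same labels
        case ok:
          &{err,data} ‖ ⊕{err,data}  match same labels
            case err:
              !Unit ‖ ?Unit  match
                ?Int ‖ !Int  match
                  Z ‖ Z  match
            case data:
              &{stop,ack} ‖ ⊕{stop,ack}  match same labels
                case stop:
                  !Str ‖ ?Str  match
                    end ‖ end  match
                case ack:
                  ?Unit ‖ !Unit  match
                    Z ‖ Z  match
        case err:
          !Bool ‖ ?Bool  match
            ⊕{retry,stop} ‖ &{retry,stop}  match same labels
              case retry:
                ?Str ‖ !Str  match
                  Z ‖ Z  match
              case stop:
                ⊕{stop,ok} ‖ &{stop,ok}  match same labels
                  case stop:
                    Z ‖ Z  match
                  case ok:
                    end ‖ end  match
        case stop:
          ⊕{stop,done,more} ‖ &{stop,done,more}  match same labels
            case stop:
              !Unit ‖ ?Unit  match
                &{err,ok,stop} ‖ ⊕{err,ok,stop}  match same labels
                  case err:
                    Z ‖ Z  match
                  case ok:
                    end ‖ end  match
                  case stop:
                    Z ‖ Z  match
            case done:
              !Str ‖ !Str  ✗ same direction on both sides — not dual

NO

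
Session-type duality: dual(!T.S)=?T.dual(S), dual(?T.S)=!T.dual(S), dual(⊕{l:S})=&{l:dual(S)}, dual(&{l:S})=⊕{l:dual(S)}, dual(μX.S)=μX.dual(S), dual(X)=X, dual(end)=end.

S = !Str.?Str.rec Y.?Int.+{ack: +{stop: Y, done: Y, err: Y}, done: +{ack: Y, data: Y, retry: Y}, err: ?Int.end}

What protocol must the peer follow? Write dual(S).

?Str.!Str.rec Y.!Int.&{ack: &{stop: Y, done: Y, err: Y}, done: &{ack: Y, data: Y, retry: Y}, err: !Int.end}

!Str ↦ ?Str
  ?Str ↦ !Str
    rec Y ↦ rec Y  (rec unchanged)
      ?Int ↦ !Int
        +{ack,done,err} ↦ &{ack,done,err}  (select→offer)
          [ack]
            +{stop,done,err} ↦ &{stop,done,err}  (select→offer)
              [stop]
                Y self-dual
              [done]
                Y self-dual
              [err]
                Y self-dual
          [done]
            +{ack,data,retry} ↦ &{ack,data,retry}  (select→offer)
              [ack]
                Y self-dual
              [data]
                Y self-dual
              [retry]
                Y self-dual
          [err]
            ?Int ↦ !Int
              end self-dual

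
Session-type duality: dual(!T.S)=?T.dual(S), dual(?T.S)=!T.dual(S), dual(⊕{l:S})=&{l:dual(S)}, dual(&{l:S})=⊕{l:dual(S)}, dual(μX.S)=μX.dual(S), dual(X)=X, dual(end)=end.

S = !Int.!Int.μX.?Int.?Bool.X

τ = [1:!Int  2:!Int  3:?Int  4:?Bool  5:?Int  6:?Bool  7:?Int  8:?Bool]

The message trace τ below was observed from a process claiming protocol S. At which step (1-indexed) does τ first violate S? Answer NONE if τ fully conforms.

NONE

@1 !Int  ok  state: !Int.μX.…
@2 !Int  ok  state: μX.…
@3 ?Int  ok  state: ?Bool.μX.…
@4 ?Bool  ok  state: μX.…
@5 ?Int  ok  state: ?Bool.μX.…
@6 ?Bool  ok  state: μX.…
@7 ?Int  ok  state: ?Bool.μX.…
@8 ?Bool  ok  state: μX.…
trace exhausted — no violation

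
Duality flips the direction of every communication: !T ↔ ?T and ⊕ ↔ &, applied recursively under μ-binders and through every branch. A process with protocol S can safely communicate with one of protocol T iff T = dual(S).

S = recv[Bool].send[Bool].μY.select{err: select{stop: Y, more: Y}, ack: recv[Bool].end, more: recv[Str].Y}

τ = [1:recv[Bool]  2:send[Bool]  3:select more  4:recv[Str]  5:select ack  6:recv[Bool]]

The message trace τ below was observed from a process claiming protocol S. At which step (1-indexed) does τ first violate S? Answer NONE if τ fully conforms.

@1 recv[Bool]  ok  state: send[Bool].μY.…
@2 send[Bool]  ok  state: μY.…
@3 select more  ok  state: recv[Str].μY.…
@4 recv[Str]  ok  state: μY.…
@5 select ack  ok  state: recv[Bool].end
@6 recv[Bool]  ok  state: end
τ conforms to S (length 6)

NONE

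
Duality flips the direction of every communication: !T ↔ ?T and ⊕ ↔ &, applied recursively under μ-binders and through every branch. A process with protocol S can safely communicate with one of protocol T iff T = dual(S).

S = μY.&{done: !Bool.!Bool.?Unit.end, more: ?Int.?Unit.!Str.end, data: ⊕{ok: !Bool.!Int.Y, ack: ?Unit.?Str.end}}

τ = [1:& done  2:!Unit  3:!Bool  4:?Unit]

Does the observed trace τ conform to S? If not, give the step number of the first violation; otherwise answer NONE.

2

[1] & done  match  now at !Bool.!Bool.?Unit.end
[2] got !Unit, protocol expects !Bool  ✗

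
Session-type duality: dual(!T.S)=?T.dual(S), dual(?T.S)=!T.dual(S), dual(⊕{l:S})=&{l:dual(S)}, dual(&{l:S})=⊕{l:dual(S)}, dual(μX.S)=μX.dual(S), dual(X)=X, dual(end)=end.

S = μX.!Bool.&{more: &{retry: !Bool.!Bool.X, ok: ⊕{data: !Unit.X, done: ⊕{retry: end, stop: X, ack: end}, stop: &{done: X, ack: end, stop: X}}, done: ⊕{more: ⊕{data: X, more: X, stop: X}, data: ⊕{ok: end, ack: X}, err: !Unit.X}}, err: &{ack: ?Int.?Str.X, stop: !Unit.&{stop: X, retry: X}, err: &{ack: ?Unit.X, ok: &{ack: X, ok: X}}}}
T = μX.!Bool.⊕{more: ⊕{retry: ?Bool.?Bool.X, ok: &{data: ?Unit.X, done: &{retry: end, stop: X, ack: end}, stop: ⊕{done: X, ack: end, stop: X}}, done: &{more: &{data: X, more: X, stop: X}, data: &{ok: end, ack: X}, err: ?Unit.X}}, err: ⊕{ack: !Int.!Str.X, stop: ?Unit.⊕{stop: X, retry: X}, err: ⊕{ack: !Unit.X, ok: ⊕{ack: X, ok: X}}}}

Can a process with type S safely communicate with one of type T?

NO

μX | μX  ok (μ self-dual)
  !Bool | !Bool  ✗ same direction on both sides — not dual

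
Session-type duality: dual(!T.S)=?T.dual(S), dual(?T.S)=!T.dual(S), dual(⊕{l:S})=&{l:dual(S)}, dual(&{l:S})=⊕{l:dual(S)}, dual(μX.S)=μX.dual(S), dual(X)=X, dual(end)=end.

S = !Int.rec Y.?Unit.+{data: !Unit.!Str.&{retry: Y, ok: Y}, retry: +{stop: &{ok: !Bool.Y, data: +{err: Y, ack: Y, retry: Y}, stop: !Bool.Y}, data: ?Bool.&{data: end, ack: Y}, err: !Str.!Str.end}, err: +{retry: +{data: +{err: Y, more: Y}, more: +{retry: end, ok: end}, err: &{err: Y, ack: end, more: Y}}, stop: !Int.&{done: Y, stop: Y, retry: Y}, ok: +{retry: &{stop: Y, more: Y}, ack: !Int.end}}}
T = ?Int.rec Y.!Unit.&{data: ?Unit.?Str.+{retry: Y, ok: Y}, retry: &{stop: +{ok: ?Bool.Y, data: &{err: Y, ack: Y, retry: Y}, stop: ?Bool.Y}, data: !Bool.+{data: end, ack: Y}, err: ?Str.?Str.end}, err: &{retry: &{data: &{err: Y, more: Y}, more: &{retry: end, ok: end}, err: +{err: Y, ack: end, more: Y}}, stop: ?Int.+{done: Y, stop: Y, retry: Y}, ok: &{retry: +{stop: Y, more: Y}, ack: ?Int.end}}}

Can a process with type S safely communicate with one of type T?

!Int | ?Int  ✓
  rec Y | rec Y  ✓ (rec unchanged)
    ?Unit | !Unit  ✓
      +{data,retry,err} | &{data,retry,err}  ✓ label sets agree
        case data:
          !Unit | ?Unit  ✓
            !Str | ?Str  ✓
              &{retry,ok} | +{retry,ok}  ✓ label sets agree
                case retry:
                  Y | Y  ✓
                case ok:
                  Y | Y  ✓
        case retry:
          +{stop,data,err} | &{stop,data,err}  ✓ label sets agree
            case stop:
              &{ok,data,stop} | +{ok,data,stop}  ✓ label sets agree
                case ok:
                  !Bool | ?Bool  ✓
                    Y | Y  ✓
                case data:
                  +{err,ack,retry} | &{err,ack,retry}  ✓ label sets agree
                    case err:
                      Y | Y  ✓
                    case ack:
                      Y | Y  ✓
                    case retry:
                      Y | Y  ✓
                case stop:
                  !Bool | ?Bool  ✓
                    Y | Y  ✓
            case data:
              ?Bool | !Bool  ✓
                &{data,ack} | +{data,ack}  ✓ label sets agree
                  case data:
                    end | end  ✓
                  case ack:
                    Y | Y  ✓
            case err:
              !Str | ?Str  ✓
                !Str | ?Str  ✓
                  end | end  ✓
        case err:
          +{retry,stop,ok} | &{retry,stop,ok}  ✓ label sets agree
            case retry:
              +{data,more,err} | &{data,more,err}  ✓ label sets agree
                case data:
                  +{err,more} | &{err,more}  ✓ label sets agree
                    case err:
                      Y | Y  ✓
                    case more:
                      Y | Y  ✓
                case more:
                  +{retry,ok} | &{retry,ok}  ✓ label sets agree
                    case retry:
                      end | end  ✓
                    case ok:
                      end | end  ✓
                case err:
                  &{err,ack,more} | +{err,ack,more}  ✓ label sets agree
                    case err:
                      Y | Y  ✓
                    case ack:
                      end | end  ✓
                    case more:
                      Y | Y  ✓
            case stop:
              !Int | ?Int  ✓
                &{done,stop,retry} | +{done,stop,retry}  ✓ label sets agree
                  case done:
                    Y | Y  ✓
                  case stop:
                    Y | Y  ✓
                  case retry:
                    Y | Y  ✓
            case ok:
              +{retry,ack} | &{retry,ack}  ✓ label sets agree
                case retry:
                  &{stop,more} | +{stop,more}  ✓ label sets agree
                    case stop:
                      Y | Y  ✓
                    case more:
                      Y | Y  ✓
                case ack:
                  !Int | ?Int  ✓
                    end | end  ✓

YES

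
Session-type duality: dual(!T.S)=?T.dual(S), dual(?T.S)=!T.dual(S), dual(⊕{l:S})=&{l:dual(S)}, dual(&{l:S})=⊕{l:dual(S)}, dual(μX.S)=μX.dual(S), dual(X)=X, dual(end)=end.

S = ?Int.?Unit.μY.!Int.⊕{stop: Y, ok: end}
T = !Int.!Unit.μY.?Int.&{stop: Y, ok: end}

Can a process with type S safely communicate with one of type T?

YES

?Int vs !Int  ✓
  ?Unit vs !Unit  ✓
    μY vs μY  ✓ (binder kept)
      !Int vs ?Int  ✓
        ⊕{stop,ok} vs &{stop,ok}  ✓ same labels
          [stop]
            Y vs Y  ✓
          [ok]
            end vs end  ✓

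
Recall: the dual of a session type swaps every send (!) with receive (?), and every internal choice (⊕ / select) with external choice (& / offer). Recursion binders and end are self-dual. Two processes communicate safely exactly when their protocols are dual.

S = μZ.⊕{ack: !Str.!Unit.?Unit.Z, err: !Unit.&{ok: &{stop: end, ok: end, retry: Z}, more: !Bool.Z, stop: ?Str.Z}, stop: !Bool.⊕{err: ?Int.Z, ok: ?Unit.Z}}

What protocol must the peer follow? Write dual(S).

μZ → μZ  (rec unchanged)
  ⊕{ack,err,stop} → &{ack,err,stop}  (select→offer)
    case ack:
      !Str → ?Str
        !Unit → ?Unit
          ?Unit → !Unit
            Z ↦ Z
    case err:
      !Unit → ?Unit
        &{ok,more,stop} → ⊕{ok,more,stop}  (external→internal)
          case ok:
            &{stop,ok,retry} → ⊕{stop,ok,retry}  (external→internal)
              case stop:
                end ↦ end
              case ok:
                end ↦ end
              case retry:
                Z ↦ Z
          case more:
            !Bool → ?Bool
              Z ↦ Z
          case stop:
            ?Str → !Str
              Z ↦ Z
    case stop:
      !Bool → ?Bool
        ⊕{err,ok} → &{err,ok}  (select→offer)
          case err:
            ?Int → !Int
              Z ↦ Z
          case ok:
            ?Unit → !Unit
              Z ↦ Z

μZ.&{ack: ?Str.?Unit.!Unit.Z, err: ?Unit.⊕{ok: ⊕{stop: end, ok: end, retry: Z}, more: ?Bool.Z, stop: !Str.Z}, stop: ?Bool.&{err: !Int.Z, ok: !Unit.Z}}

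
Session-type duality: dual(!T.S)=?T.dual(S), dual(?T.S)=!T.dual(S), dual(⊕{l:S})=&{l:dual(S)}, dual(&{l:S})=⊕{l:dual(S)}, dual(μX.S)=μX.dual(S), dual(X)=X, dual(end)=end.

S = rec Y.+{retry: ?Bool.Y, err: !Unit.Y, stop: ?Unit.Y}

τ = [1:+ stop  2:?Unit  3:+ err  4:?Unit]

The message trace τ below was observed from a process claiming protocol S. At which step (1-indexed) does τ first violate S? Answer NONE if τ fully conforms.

4

[1] + stop  match  now at ?Unit.rec Y.…
[2] ?Unit  match  now at rec Y.…
[3] + err  match  now at !Unit.rec Y.…
[4] got ?Unit, protocol expects !Unit  ✗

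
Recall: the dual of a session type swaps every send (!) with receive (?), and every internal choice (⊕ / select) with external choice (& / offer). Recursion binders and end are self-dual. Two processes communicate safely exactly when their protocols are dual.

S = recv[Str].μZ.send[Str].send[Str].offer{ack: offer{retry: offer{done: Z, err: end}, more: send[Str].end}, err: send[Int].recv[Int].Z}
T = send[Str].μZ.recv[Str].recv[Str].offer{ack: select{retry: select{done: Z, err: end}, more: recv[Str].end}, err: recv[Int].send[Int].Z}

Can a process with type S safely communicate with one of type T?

recv[Str] ‖ send[Str]  ✓
  μZ ‖ μZ  ✓ (binder kept)
    send[Str] ‖ recv[Str]  ✓
      send[Str] ‖ recv[Str]  ✓
        offer{ack,err} ‖ offer{ack,err}  ✗ choice polarity not flipped — not dual

NO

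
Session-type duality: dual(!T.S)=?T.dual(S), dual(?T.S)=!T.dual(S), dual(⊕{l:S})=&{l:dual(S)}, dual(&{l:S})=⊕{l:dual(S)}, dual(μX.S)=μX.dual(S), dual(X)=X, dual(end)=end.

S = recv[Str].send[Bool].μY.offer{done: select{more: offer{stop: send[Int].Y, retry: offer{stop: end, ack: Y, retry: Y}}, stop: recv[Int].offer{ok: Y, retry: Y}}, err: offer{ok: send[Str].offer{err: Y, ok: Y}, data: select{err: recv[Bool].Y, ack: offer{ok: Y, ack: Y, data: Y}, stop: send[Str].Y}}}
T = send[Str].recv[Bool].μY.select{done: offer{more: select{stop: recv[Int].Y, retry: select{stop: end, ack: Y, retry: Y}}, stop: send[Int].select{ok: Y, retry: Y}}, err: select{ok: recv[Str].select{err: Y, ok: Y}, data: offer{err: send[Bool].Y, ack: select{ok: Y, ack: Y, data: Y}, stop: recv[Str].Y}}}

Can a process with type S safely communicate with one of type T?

YES

recv[Str] | send[Str]  match
  send[Bool] | recv[Bool]  match
    μY | μY  match (binder kept)
      offer{done,err} | select{done,err}  match label sets agree
        case done:
          select{more,stop} | offer{more,stop}  match label sets agree
            case more:
              offer{stop,retry} | select{stop,retry}  match label sets agree
                case stop:
                  send[Int] | recv[Int]  match
                    Y | Y  match
                case retry:
                  offer{stop,ack,retry} | select{stop,ack,retry}  match label sets agree
                    case stop:
                      end | end  match
                    case ack:
                      Y | Y  match
                    case retry:
                      Y | Y  match
            case stop:
              recv[Int] | send[Int]  match
                offer{ok,retry} | select{ok,retry}  match label sets agree
                  case ok:
                    Y | Y  match
                  case retry:
                    Y | Y  match
        case err:
          offer{ok,data} | select{ok,data}  match label sets agree
            case ok:
              send[Str] | recv[Str]  match
                offer{err,ok} | select{err,ok}  match label sets agree
                  case err:
                    Y | Y  match
                  case ok:
                    Y | Y  match
            case data:
              select{err,ack,stop} | offer{err,ack,stop}  match label sets agree
                case err:
                  recv[Bool] | send[Bool]  match
                    Y | Y  match
                case ack:
                  offer{ok,ack,data} | select{ok,ack,data}  match label sets agree
                    case ok:
                      Y | Y  match
                    case ack:
                      Y | Y  match
                    case data:
                      Y | Y  match
                case stop:
                  send[Str] | recv[Str]  match
                    Y | Y  match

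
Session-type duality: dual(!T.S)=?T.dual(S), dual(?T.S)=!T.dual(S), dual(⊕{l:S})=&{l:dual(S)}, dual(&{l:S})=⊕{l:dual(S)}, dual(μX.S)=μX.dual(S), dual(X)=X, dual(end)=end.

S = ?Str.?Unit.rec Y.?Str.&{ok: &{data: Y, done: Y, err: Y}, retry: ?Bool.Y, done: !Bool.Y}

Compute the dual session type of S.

?Str → !Str
  ?Unit → !Unit
    rec Y → rec Y  (binder kept)
      ?Str → !Str
        &{ok,retry,done} → +{ok,retry,done}  (external→internal)
          • ok:
            &{data,done,err} → +{data,done,err}  (external→internal)
              • data:
                Y self-dual
              • done:
                Y self-dual
              • err:
                Y self-dual
          • retry:
            ?Bool → !Bool
              Y self-dual
          • done:
            !Bool → ?Bool
              Y self-dual

!Str.!Unit.rec Y.!Str.+{ok: +{data: Y, done: Y, err: Y}, retry: !Bool.Y, done: ?Bool.Y}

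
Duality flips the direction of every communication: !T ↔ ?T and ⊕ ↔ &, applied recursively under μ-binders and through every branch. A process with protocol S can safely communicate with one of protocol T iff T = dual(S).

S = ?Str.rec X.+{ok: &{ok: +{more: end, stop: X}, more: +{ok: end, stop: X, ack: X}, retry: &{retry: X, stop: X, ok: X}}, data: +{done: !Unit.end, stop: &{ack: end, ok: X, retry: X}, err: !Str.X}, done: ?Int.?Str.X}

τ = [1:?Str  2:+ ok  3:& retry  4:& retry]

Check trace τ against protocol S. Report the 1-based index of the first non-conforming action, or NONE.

NONE

step 1: ?Str  ✓  residual = rec X.…
step 2: + ok  ✓  residual = &{ok: +{more: end, stop: rec X.…}, more: +{ok: end, stop: rec X.…, ack: rec X.…}, retry: &{retry: rec X.…, stop: rec X.…, ok: rec X.…}}
step 3: & retry  ✓  residual = &{retry: rec X.…, stop: rec X.…, ok: rec X.…}
step 4: & retry  ✓  residual = rec X.…
all 4 steps conform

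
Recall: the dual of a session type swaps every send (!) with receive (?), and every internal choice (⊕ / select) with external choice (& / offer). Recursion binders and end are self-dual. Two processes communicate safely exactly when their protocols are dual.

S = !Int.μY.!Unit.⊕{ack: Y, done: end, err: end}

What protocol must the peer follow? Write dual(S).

!Int → ?Int
  μY → μY  (binder kept)
    !Unit → ?Unit
      ⊕{ack,done,err} → &{ack,done,err}  (select→offer)
        [ack]
          Y self-dual
        [done]
          end self-dual
        [err]
          end self-dual

?Int.μY.?Unit.&{ack: Y, done: end, err: end}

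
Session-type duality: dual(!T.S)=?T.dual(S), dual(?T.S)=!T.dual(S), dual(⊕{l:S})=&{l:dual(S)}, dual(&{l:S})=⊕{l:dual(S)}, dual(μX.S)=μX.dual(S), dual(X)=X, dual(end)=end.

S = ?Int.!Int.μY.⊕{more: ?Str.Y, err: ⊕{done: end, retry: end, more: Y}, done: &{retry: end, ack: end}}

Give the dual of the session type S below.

!Int.?Int.μY.&{more: !Str.Y, err: &{done: end, retry: end, more: Y}, done: ⊕{retry: end, ack: end}}

?Int → !Int
  !Int → ?Int
    μY → μY  (binder kept)
      ⊕{more,err,done} → &{more,err,done}  (⊕→&)
        case more:
          ?Str → !Str
            dual(Y) = Y
        case err:
          ⊕{done,retry,more} → &{done,retry,more}  (⊕→&)
            case done:
              dual(end) = end
            case retry:
              dual(end) = end
            case more:
              dual(Y) = Y
        case done:
          &{retry,ack} → ⊕{retry,ack}  (&→⊕)
            case retry:
              dual(end) = end
            case ack:
              dual(end) = end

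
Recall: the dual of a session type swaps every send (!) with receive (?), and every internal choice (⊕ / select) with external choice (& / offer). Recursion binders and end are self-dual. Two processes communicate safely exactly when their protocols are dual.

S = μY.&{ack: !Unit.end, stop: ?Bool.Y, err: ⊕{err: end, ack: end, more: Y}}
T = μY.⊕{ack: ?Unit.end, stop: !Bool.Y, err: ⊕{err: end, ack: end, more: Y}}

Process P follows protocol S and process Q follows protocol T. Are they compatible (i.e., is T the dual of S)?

NO

μY vs μY  ✓ (binder kept)
  &{ack,stop,err} vs ⊕{ack,stop,err}  ✓ same labels
    • ack:
      !Unit vs ?Unit  ✓
        end vs end  ✓
    • stop:
      ?Bool vs !Bool  ✓
        Y vs Y  ✓
    • err:
      ⊕{err,ack,more} vs ⊕{err,ack,more}  ✗ choice polarity not flipped — not dual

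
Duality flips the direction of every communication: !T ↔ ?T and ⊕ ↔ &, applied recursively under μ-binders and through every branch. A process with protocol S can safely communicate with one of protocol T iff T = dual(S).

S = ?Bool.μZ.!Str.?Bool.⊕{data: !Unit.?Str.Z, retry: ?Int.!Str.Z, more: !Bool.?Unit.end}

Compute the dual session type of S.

?Bool = !Bool
  μZ = μZ  (μ self-dual)
    !Str = ?Str
      ?Bool = !Bool
        ⊕{data,retry,more} = &{data,retry,more}  (internal→external)
          case data:
            !Unit = ?Unit
              ?Str = !Str
                dual(Z) = Z
          case retry:
            ?Int = !Int
              !Str = ?Str
                dual(Z) = Z
          case more:
            !Bool = ?Bool
              ?Unit = !Unit
                dual(end) = end

!Bool.μZ.?Str.!Bool.&{data: ?Unit.!Str.Z, retry: !Int.?Str.Z, more: ?Bool.!Unit.end}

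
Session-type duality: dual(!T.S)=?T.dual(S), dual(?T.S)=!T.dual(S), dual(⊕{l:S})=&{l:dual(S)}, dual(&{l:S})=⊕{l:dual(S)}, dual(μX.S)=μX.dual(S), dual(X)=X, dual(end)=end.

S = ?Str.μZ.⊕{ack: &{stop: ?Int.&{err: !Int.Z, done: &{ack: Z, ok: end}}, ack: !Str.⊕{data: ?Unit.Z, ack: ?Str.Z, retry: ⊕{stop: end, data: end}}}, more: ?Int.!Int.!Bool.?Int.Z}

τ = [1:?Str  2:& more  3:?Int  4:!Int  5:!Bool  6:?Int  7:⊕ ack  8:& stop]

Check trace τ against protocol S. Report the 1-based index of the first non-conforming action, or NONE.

[1] ?Str  match  now at μZ.…
[2] got & more, protocol expects ⊕ ack or ⊕ more  ✗

2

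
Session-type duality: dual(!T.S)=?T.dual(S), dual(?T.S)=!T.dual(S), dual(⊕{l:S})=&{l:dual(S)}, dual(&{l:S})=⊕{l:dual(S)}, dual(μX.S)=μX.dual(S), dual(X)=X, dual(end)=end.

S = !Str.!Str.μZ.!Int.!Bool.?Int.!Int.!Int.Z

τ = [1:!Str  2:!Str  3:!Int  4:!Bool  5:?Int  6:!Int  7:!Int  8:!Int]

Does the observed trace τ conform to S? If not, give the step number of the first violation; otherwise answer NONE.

NONE

step 1: !Str  ✓  state: !Str.μZ.…
step 2: !Str  ✓  state: μZ.…
step 3: !Int  ✓  state: !Bool.?Int.!Int.!Int.μZ.…
step 4: !Bool  ✓  state: ?Int.!Int.!Int.μZ.…
step 5: ?Int  ✓  state: !Int.!Int.μZ.…
step 6: !Int  ✓  state: !Int.μZ.…
step 7: !Int  ✓  state: μZ.…
step 8: !Int  ✓  state: !Bool.?Int.!Int.!Int.μZ.…
trace exhausted — no violation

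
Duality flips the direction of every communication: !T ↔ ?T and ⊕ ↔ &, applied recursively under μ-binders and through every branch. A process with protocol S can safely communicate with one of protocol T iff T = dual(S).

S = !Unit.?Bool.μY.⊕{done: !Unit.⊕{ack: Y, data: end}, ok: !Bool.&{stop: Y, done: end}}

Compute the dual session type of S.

?Unit.!Bool.μY.&{done: ?Unit.&{ack: Y, data: end}, ok: ?Bool.⊕{stop: Y, done: end}}

!Unit = ?Unit
  ?Bool = !Bool
    μY = μY  (μ self-dual)
      ⊕{done,ok} = &{done,ok}  (internal→external)
        [done]
          !Unit = ?Unit
            ⊕{ack,data} = &{ack,data}  (internal→external)
              [ack]
                Y ↦ Y
              [data]
                end ↦ end
        [ok]
          !Bool = ?Bool
            &{stop,done} = ⊕{stop,done}  (external→internal)
              [stop]
                Y ↦ Y
              [done]
                end ↦ end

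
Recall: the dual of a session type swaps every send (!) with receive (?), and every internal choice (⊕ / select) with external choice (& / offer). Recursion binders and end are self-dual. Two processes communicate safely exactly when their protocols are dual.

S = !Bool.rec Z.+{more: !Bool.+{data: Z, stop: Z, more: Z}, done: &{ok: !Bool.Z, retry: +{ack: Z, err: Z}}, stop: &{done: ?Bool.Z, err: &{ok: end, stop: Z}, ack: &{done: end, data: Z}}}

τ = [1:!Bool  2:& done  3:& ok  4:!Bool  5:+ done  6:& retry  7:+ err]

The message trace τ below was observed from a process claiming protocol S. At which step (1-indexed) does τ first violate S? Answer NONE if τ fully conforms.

2

@1 !Bool  ok  state: rec Z.…
@2 got & done, protocol expects + more or + done or + stop  ✗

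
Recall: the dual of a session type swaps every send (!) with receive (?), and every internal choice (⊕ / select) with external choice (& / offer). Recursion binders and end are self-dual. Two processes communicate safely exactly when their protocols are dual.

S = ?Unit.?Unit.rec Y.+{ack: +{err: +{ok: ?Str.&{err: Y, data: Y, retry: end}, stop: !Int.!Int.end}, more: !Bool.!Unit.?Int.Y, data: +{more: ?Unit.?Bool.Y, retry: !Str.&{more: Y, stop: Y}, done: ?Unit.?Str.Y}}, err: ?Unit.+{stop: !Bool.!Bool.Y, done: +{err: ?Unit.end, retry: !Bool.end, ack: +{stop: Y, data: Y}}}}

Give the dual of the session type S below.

?Unit ↦ !Unit
  ?Unit ↦ !Unit
    rec Y ↦ rec Y  (μ self-dual)
      +{ack,err} ↦ &{ack,err}  (internal→external)
        [ack]
          +{err,more,data} ↦ &{err,more,data}  (internal→external)
            [err]
              +{ok,stop} ↦ &{ok,stop}  (internal→external)
                [ok]
                  ?Str ↦ !Str
                    &{err,data,retry} ↦ +{err,data,retry}  (external→internal)
                      [err]
                        Y ↦ Y
                      [data]
                        Y ↦ Y
                      [retry]
                        end ↦ end
                [stop]
                  !Int ↦ ?Int
                    !Int ↦ ?Int
                      end ↦ end
            [more]
              !Bool ↦ ?Bool
                !Unit ↦ ?Unit
                  ?Int ↦ !Int
                    Y ↦ Y
            [data]
              +{more,retry,done} ↦ &{more,retry,done}  (internal→external)
                [more]
                  ?Unit ↦ !Unit
                    ?Bool ↦ !Bool
                      Y ↦ Y
                [retry]
                  !Str ↦ ?Str
                    &{more,stop} ↦ +{more,stop}  (external→internal)
                      [more]
                        Y ↦ Y
                      [stop]
                        Y ↦ Y
                [done]
                  ?Unit ↦ !Unit
                    ?Str ↦ !Str
                      Y ↦ Y
        [err]
          ?Unit ↦ !Unit
            +{stop,done} ↦ &{stop,done}  (internal→external)
              [stop]
                !Bool ↦ ?Bool
                  !Bool ↦ ?Bool
                    Y ↦ Y
              [done]
                +{err,retry,ack} ↦ &{err,retry,ack}  (internal→external)
                  [err]
                    ?Unit ↦ !Unit
                      end ↦ end
                  [retry]
                    !Bool ↦ ?Bool
                      end ↦ end
                  [ack]
                    +{stop,data} ↦ &{stop,data}  (internal→external)
                      [stop]
                        Y ↦ Y
                      [data]
                        Y ↦ Y

!Unit.!Unit.rec Y.&{ack: &{err: &{ok: !Str.+{err: Y, data: Y, retry: end}, stop: ?Int.?Int.end}, more: ?Bool.?Unit.!Int.Y, data: &{more: !Unit.!Bool.Y, retry: ?Str.+{more: Y, stop: Y}, done: !Unit.!Str.Y}}, err: !Unit.&{stop: ?Bool.?Bool.Y, done: &{err: !Unit.end, retry: ?Bool.end, ack: &{stop: Y, data: Y}}}}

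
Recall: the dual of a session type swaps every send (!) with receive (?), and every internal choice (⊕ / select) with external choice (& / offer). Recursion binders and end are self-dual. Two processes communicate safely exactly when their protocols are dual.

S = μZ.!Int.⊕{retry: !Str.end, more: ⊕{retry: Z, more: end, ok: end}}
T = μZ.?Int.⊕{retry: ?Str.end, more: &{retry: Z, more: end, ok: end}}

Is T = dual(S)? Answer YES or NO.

μZ | μZ  ok (rec unchanged)
  !Int | ?Int  ok
    ⊕{retry,more} | ⊕{retry,more}  ✗ choice polarity not flipped — not dual

NO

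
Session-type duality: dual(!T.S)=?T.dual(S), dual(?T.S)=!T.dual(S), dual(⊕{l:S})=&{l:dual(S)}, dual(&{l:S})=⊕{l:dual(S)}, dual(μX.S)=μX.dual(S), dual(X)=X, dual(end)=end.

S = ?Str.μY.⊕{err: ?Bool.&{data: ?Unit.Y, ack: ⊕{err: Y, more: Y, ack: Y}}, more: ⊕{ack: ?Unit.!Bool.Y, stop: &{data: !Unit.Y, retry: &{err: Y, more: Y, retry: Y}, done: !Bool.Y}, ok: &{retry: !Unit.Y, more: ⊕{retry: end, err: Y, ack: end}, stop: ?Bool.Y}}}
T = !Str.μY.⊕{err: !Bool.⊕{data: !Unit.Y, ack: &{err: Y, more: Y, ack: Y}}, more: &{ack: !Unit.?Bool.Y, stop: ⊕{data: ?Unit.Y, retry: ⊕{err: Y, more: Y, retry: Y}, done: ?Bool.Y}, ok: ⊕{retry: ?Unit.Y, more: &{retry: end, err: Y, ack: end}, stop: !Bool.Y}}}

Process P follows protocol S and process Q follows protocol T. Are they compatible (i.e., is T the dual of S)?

?Str ‖ !Str  ok
  μY ‖ μY  ok (binder kept)
    ⊕{err,more} ‖ ⊕{err,more}  ✗ choice polarity not flipped — not dual

NO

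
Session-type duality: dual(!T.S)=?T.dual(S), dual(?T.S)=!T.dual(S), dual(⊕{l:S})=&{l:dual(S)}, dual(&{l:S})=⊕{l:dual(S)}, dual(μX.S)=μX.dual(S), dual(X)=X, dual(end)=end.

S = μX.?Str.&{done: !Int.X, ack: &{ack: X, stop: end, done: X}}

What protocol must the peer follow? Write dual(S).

μX = μX  (binder kept)
  ?Str = !Str
    &{done,ack} = ⊕{done,ack}  (&→⊕)
      • done:
        !Int = ?Int
          X ↦ X
      • ack:
        &{ack,stop,done} = ⊕{ack,stop,done}  (&→⊕)
          • ack:
            X ↦ X
          • stop:
            end ↦ end
          • done:
            X ↦ X

μX.!Str.⊕{done: ?Int.X, ack: ⊕{ack: X, stop: end, done: X}}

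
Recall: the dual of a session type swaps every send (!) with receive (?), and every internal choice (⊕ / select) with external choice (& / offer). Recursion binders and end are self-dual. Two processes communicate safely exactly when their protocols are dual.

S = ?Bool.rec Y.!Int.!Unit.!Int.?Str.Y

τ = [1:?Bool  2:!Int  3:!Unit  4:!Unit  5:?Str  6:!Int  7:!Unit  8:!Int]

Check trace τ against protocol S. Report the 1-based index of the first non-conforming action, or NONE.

4

@1 ?Bool  ✓  cont: rec Y.…
@2 !Int  ✓  cont: !Unit.!Int.?Str.rec Y.…
@3 !Unit  ✓  cont: !Int.?Str.rec Y.…
@4 got !Unit, protocol expects !Int  ✗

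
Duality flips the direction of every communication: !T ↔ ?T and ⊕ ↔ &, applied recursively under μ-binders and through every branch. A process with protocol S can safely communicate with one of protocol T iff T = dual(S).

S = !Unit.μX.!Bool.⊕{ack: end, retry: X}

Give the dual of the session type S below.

!Unit → ?Unit
  μX → μX  (μ self-dual)
    !Bool → ?Bool
      ⊕{ack,retry} → &{ack,retry}  (internal→external)
        case ack:
          dual(end) = end
        case retry:
          dual(X) = X

?Unit.μX.?Bool.&{ack: end, retry: X}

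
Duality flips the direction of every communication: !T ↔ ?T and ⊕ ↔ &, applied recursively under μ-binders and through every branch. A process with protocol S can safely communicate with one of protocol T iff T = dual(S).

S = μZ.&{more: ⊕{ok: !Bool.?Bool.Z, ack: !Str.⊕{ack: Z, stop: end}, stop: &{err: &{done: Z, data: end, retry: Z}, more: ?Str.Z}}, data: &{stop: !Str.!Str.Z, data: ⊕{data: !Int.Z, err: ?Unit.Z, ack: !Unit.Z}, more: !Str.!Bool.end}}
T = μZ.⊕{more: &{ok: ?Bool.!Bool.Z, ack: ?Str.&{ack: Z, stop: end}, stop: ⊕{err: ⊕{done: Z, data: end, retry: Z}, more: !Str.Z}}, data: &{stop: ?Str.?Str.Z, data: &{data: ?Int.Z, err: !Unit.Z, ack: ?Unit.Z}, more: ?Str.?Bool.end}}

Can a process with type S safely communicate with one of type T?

NO

μZ ‖ μZ  ok (binder kept)
  &{more,data} ‖ ⊕{more,data}  ok same labels
    case more:
      ⊕{ok,ack,stop} ‖ &{ok,ack,stop}  ok same labels
        case ok:
          !Bool ‖ ?Bool  ok
            ?Bool ‖ !Bool  ok
              Z ‖ Z  ok
        case ack:
          !Str ‖ ?Str  ok
            ⊕{ack,stop} ‖ &{ack,stop}  ok same labels
              case ack:
                Z ‖ Z  ok
              case stop:
                end ‖ end  ok
        case stop:
          &{err,more} ‖ ⊕{err,more}  ok same labels
            case err:
              &{done,data,retry} ‖ ⊕{done,data,retry}  ok same labels
                case done:
                  Z ‖ Z  ok
                case data:
                  end ‖ end  ok
                case retry:
                  Z ‖ Z  ok
            case more:
              ?Str ‖ !Str  ok
                Z ‖ Z  ok
    case data:
      &{stop,data,more} ‖ &{stop,data,more}  ✗ choice polarity not flipped — not dual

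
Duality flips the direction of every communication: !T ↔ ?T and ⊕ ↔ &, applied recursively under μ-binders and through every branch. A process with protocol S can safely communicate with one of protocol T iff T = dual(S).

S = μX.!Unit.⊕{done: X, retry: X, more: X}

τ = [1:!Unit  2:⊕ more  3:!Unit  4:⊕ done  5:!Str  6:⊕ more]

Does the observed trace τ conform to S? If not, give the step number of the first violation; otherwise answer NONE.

@1 !Unit  ✓  cont: ⊕{done: μX.…, retry: μX.…, more: μX.…}
@2 ⊕ more  ✓  cont: μX.…
@3 !Unit  ✓  cont: ⊕{done: μX.…, retry: μX.…, more: μX.…}
@4 ⊕ done  ✓  cont: μX.…
@5 got !Str, protocol expects !Unit  ✗

5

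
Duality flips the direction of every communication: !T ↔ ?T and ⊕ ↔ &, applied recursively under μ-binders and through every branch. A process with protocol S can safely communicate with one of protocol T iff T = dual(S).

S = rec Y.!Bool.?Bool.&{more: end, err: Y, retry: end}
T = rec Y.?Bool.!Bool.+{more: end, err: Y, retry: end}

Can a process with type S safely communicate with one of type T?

YES

rec Y ‖ rec Y  ✓ (rec unchanged)
  !Bool ‖ ?Bool  ✓
    ?Bool ‖ !Bool  ✓
      &{more,err,retry} ‖ +{more,err,retry}  ✓ same labels
        [more]
          end ‖ end  ✓
        [err]
          Y ‖ Y  ✓
        [retry]
          end ‖ end  ✓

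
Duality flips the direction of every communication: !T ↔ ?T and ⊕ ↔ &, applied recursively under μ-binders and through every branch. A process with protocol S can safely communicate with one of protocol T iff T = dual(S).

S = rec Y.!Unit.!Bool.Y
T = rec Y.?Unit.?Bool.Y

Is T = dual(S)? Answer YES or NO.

rec Y vs rec Y  ✓ (μ self-dual)
  !Unit vs ?Unit  ✓
    !Bool vs ?Bool  ✓
      Y vs Y  ✓

YES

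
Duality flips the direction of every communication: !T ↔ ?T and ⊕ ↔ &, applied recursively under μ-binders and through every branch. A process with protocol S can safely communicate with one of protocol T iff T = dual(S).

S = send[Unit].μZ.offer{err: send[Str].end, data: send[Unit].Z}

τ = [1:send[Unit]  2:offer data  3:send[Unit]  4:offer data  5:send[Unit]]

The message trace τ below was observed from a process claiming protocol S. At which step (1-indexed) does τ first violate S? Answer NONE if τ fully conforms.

NONE

[1] send[Unit]  ok  state: μZ.…
[2] offer data  ok  state: send[Unit].μZ.…
[3] send[Unit]  ok  state: μZ.…
[4] offer data  ok  state: send[Unit].μZ.…
[5] send[Unit]  ok  state: μZ.…
τ conforms to S (length 5)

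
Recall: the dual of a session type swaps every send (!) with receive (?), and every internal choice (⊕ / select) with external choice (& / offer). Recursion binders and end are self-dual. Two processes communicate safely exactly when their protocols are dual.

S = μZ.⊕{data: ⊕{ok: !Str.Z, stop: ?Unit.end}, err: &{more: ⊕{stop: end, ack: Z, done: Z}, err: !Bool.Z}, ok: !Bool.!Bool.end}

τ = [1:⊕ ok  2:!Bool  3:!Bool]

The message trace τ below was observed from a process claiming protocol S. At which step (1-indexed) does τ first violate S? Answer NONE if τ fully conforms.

NONE

[1] ⊕ ok  ok  cont: !Bool.!Bool.end
[2] !Bool  ok  cont: !Bool.end
[3] !Bool  ok  cont: end
all 3 steps conform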